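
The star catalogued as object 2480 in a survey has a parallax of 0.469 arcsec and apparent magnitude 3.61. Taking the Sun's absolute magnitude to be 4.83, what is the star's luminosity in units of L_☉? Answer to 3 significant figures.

d = 1/p = 1/0.469″ = 2.132 pc
M = m − 5 log₁₀ d + 5 = 3.61 − 5·0.3288 + 5 = 6.966
M − M_☉ = 6.966 − 4.83 = 2.136
L/L_☉ = 10^(−0.4 × 2.136) = 0.1398

L/L_☉ ≈ 0.140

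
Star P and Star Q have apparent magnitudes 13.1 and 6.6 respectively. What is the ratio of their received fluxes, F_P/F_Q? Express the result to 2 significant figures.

F_P/F_Q ≈ 2.5×10^-3

Δm = 13.1 − (6.6) = 6.5
Flux ratio = 10^(−0.4 Δm) = 10^(−0.4 × 6.5) = 10^-2.600 = 2.512×10^-3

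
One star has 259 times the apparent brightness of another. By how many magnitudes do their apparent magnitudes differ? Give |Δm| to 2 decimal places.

|Δm| ≈ 6.03

Pogson: Δm = −2.5 log₁₀(ratio) = −2.5 log₁₀(259) = −2.5 × 2.4133 = -6.033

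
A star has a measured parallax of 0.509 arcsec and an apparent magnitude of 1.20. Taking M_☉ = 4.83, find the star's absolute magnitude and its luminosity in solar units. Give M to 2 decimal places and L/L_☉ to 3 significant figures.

M ≈ 4.73; L/L_☉ ≈ 1.09

d = 1/p = 1/0.509″ = 1.965 pc
M = m − 5 log₁₀ d + 5 = 1.20 − 5·0.2933 + 5 = 4.734
M − M_☉ = 4.734 − 4.83 = -0.096
L/L_☉ = 10^(−0.4 × -0.096) = 1.093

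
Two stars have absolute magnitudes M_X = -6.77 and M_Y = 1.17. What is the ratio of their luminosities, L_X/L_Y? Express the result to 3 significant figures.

L_X/L_Y ≈ 1500

ΔM = M_X − M_Y = -7.94
L_X/L_Y = 10^(−0.4 ΔM) = 10^3.176 = 1500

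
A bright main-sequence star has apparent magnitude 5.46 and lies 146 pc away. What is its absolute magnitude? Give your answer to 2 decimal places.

5 log₁₀(d/10 pc) = 5 log₁₀(146.0) − 5 = 5.822
M = m − 5 log₁₀(d/10) = 5.46 − 5.822 = -0.362

M ≈ -0.36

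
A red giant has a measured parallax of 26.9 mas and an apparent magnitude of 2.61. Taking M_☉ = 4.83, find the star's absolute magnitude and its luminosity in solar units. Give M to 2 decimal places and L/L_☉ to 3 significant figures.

d = 1/p = 1000/26.9 mas = 37.17 pc
M = m − 5 log₁₀ d + 5 = 2.61 − 5·1.5702 + 5 = -0.241
M − M_☉ = -0.241 − 4.83 = -5.071
L/L_☉ = 10^(−0.4 × -5.071) = 106.8

M ≈ -0.24; L/L_☉ ≈ 107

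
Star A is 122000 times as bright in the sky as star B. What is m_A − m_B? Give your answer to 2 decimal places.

m_A − m_B ≈ -12.72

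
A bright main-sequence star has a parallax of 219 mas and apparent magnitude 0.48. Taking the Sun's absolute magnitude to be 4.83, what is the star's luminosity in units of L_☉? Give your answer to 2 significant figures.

L/L_☉ ≈ 11

d = 1/p = 1000/219 mas = 4.566 pc
M = m − 5 log₁₀ d + 5 = 0.48 − 5·0.6596 + 5 = 2.182
M − M_☉ = 2.182 − 4.83 = -2.648
L/L_☉ = 10^(−0.4 × -2.648) = 11.46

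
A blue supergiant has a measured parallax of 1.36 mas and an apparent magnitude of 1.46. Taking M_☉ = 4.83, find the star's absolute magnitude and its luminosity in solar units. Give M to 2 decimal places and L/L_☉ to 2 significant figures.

M ≈ -7.87; L/L_☉ ≈ 120000

d = 1/p = 1000/1.36 mas = 735.3 pc
M = m − 5 log₁₀ d + 5 = 1.46 − 5·2.8665 + 5 = -7.872
M − M_☉ = -7.872 − 4.83 = -12.702
L/L_☉ = 10^(−0.4 × -12.702) = 120500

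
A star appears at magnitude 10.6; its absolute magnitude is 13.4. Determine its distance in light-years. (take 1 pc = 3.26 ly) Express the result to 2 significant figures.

Distance modulus: m − M = 10.6 − (13.4) = -2.800
m − M = 5 log₁₀ d − 5
log₁₀ d = (m − M)/5 + 1 = 0.4400
d = 10^0.4400 = 2.754 pc
= 8.979 ly

d ≈ 9.0 ly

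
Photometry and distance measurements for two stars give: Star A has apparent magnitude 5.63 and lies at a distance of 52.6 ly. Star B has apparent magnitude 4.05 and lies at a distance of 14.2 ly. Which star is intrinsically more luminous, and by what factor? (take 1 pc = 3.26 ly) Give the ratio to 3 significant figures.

Star A: d = 52.6 ly / 3.26 = 16.13 pc
Star A: M = m − 5 log₁₀ d + 5 = 5.63 − 5·1.2078 + 5 = 4.591
Star B: d = 14.2 ly / 3.26 = 4.356 pc
Star B: M = m − 5 log₁₀ d + 5 = 4.05 − 5·0.6391 + 5 = 5.855
ΔM = M_A − M_B = 4.591 − (5.855) = -1.263; smaller M is more luminous → Star A.
L ratio = 10^(0.4 |ΔM|) = 10^0.505 = 3.202

Star A is more luminous, by a factor of 3.20.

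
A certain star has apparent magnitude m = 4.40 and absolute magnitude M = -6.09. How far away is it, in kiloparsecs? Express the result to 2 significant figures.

Distance modulus: m − M = 4.40 − (-6.09) = 10.490
m − M = 5 log₁₀ d − 5
log₁₀ d = (m − M)/5 + 1 = 3.0980
d = 10^3.0980 = 1253 pc
= 1.253 kpc

d ≈ 1.3 kpc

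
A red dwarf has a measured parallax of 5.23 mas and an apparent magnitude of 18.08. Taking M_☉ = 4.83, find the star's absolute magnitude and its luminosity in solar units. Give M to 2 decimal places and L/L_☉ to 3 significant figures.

d = 1/p = 1000/5.23 mas = 191.2 pc
M = m − 5 log₁₀ d + 5 = 18.08 − 5·2.2815 + 5 = 11.673
M − M_☉ = 11.673 − 4.83 = 6.843
L/L_☉ = 10^(−0.4 × 6.843) = 1.832×10^-3

M ≈ 11.67; L/L_☉ ≈ 1.83×10^-3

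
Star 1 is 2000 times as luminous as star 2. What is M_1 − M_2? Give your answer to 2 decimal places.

M_1 − M_2 ≈ -8.25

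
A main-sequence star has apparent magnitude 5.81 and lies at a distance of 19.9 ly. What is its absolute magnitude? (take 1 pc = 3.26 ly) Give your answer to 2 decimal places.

M ≈ 6.88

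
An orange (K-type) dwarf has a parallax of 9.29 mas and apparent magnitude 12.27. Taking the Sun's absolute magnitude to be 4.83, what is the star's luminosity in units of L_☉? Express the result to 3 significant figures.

L/L_☉ ≈ 0.122

d = 1/p = 1000/9.29 mas = 107.6 pc
M = m − 5 log₁₀ d + 5 = 12.27 − 5·2.0320 + 5 = 7.110
M − M_☉ = 7.110 − 4.83 = 2.280
L/L_☉ = 10^(−0.4 × 2.280) = 0.1225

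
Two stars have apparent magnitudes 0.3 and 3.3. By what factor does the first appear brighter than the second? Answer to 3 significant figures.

Magnitude difference = -3.0
Flux ratio = 10^(−0.4 Δm) = 10^(−0.4 × -3.0) = 10^1.200 = 15.85

15.8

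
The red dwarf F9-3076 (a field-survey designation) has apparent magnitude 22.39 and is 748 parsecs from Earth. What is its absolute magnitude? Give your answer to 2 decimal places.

M ≈ 13.02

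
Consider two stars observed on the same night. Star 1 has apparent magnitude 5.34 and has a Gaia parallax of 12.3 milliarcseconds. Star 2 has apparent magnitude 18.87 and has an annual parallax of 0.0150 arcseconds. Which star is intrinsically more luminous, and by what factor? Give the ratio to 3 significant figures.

Star 1: p = 12.3 mas = 0.0123″ → d = 1/p = 81.30 pc
Star 1: M = m − 5 log₁₀ d + 5 = 5.34 − 5·1.9101 + 5 = 0.790
Star 2: d = 1/p = 1/0.0150″ = 66.67 pc
Star 2: M = m − 5 log₁₀ d + 5 = 18.87 − 5·1.8239 + 5 = 14.750
ΔM = M_1 − M_2 = 0.790 − (14.750) = -13.961; smaller M is more luminous → Star 1.
L ratio = 10^(0.4 |ΔM|) = 10^5.584 = 384000

Star 1 is more luminous, by a factor of 384000.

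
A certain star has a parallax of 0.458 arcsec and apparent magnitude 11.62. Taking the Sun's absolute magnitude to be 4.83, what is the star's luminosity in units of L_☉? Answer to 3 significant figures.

d = 1/p = 1/0.458″ = 2.183 pc
M = m − 5 log₁₀ d + 5 = 11.62 − 5·0.3391 + 5 = 14.924
M − M_☉ = 14.924 − 4.83 = 10.094
L/L_☉ = 10^(−0.4 × 10.094) = 9.168×10^-5

L/L_☉ ≈ 9.17×10^-5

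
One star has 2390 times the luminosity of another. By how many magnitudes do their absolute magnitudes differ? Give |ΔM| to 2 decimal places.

Pogson: ΔM = −2.5 log₁₀(ratio) = −2.5 log₁₀(2390) = −2.5 × 3.3784 = -8.446

|ΔM| ≈ 8.45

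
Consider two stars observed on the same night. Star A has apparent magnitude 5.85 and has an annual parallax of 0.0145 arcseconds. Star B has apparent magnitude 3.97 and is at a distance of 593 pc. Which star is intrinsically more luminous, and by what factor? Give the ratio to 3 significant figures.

Star B is more luminous, by a factor of 418.

Star A: d = 1/p = 1/0.0145″ = 68.97 pc
Star A: M = m − 5 log₁₀ d + 5 = 5.85 − 5·1.8386 + 5 = 1.657
Star B: M = m − 5 log₁₀ d + 5 = 3.97 − 5·2.7731 + 5 = -4.895
ΔM = M_A − M_B = 1.657 − (-4.895) = 6.552; smaller M is more luminous → Star B.
L ratio = 10^(0.4 |ΔM|) = 10^2.621 = 417.7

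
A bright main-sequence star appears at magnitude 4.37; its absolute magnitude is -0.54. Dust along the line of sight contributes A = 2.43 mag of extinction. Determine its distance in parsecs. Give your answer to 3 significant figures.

m − M = 5 log₁₀(d/10 pc) + A  ⇒  4.37 − (-0.54) − 2.43 = 5 log₁₀(d/10)
2.480 = 5 log₁₀(d/10)
log₁₀ d = (m − M − A)/5 + 1 = 1.4960
d = 10^1.4960 = 31.33 pc

d ≈ 31.3 pc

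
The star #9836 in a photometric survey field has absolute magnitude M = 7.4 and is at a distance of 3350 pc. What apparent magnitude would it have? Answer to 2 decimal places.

m = M + 5 log₁₀ d − 5 = 7.4 + 5·3.5250 − 5 = 20.025

m ≈ 20.03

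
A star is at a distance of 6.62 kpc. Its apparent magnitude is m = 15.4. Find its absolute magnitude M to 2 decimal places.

d = 6.62 kpc = 6620 pc
5 log₁₀(d/10 pc) = 5 log₁₀(6620) − 5 = 14.104
M = m − 5 log₁₀(d/10) = 15.4 − 14.104 = 1.296

M ≈ 1.30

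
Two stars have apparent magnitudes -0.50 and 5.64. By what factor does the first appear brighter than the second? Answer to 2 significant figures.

290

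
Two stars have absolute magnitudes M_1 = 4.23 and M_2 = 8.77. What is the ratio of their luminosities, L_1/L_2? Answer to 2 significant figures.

ΔM = M_1 − M_2 = -4.54
L_1/L_2 = 10^(−0.4 ΔM) = 10^1.816 = 65.46

L_1/L_2 ≈ 65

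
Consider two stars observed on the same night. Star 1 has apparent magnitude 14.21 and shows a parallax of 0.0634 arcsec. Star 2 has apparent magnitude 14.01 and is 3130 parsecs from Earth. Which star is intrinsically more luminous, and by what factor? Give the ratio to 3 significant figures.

Star 1: d = 1/p = 1/0.0634″ = 15.77 pc
Star 1: M = m − 5 log₁₀ d + 5 = 14.21 − 5·1.1979 + 5 = 13.220
Star 2: M = m − 5 log₁₀ d + 5 = 14.01 − 5·3.4955 + 5 = 1.532
ΔM = M_1 − M_2 = 13.220 − (1.532) = 11.688; smaller M is more luminous → Star 2.
L ratio = 10^(0.4 |ΔM|) = 10^4.675 = 47340

Star 2 is more luminous, by a factor of 47300.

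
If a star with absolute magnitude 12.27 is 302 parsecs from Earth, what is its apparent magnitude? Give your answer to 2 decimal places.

m = M + 5 log₁₀ d − 5 = 12.27 + 5·2.4800 − 5 = 19.670

m ≈ 19.67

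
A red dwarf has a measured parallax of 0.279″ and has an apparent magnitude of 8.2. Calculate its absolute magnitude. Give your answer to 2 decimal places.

M ≈ 10.43

d = 1/p = 1/0.279″ = 3.584 pc
5 log₁₀(d/10 pc) = 5 log₁₀(3.584) − 5 = -2.228
M = m − 5 log₁₀(d/10) = 8.2 + 2.228 = 10.428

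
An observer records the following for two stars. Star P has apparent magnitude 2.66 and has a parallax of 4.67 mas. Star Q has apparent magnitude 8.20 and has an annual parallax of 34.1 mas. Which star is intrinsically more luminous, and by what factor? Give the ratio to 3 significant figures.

Star P is more luminous, by a factor of 8770.

Star P: p = 4.67 mas = 4.67×10^-3″ → d = 1/p = 214.1 pc
Star P: M = m − 5 log₁₀ d + 5 = 2.66 − 5·2.3307 + 5 = -3.993
Star Q: p = 34.1 mas = 0.0341″ → d = 1/p = 29.33 pc
Star Q: M = m − 5 log₁₀ d + 5 = 8.20 − 5·1.4672 + 5 = 5.864
ΔM = M_P − M_Q = -3.993 − (5.864) = -9.857; smaller M is more luminous → Star P.
L ratio = 10^(0.4 |ΔM|) = 10^3.943 = 8767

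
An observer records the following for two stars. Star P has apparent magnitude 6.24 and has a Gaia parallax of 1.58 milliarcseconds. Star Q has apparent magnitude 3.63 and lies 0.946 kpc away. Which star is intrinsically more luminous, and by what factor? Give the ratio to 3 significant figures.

Star Q is more luminous, by a factor of 24.7.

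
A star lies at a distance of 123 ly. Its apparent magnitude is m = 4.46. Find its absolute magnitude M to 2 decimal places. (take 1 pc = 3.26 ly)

d = 123 ly / 3.26 = 37.73 pc
5 log₁₀(d/10 pc) = 5 log₁₀(37.73) − 5 = 2.883
M = m − 5 log₁₀(d/10) = 4.46 − 2.883 = 1.577

M ≈ 1.58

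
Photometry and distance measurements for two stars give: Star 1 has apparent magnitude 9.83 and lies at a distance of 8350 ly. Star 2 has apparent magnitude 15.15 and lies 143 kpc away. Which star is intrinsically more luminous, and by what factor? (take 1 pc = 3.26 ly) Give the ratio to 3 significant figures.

Star 1: d = 8350 ly / 3.26 = 2561 pc
Star 1: M = m − 5 log₁₀ d + 5 = 9.83 − 5·3.4085 + 5 = -2.212
Star 2: d = 143 kpc = 143000 pc
Star 2: M = m − 5 log₁₀ d + 5 = 15.15 − 5·5.1553 + 5 = -5.627
ΔM = M_1 − M_2 = -2.212 − (-5.627) = 3.414; smaller M is more luminous → Star 2.
L ratio = 10^(0.4 |ΔM|) = 10^1.366 = 23.21

Star 2 is more luminous, by a factor of 23.2.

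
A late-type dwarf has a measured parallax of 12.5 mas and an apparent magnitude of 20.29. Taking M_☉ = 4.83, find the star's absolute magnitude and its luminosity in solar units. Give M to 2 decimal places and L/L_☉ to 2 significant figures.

d = 1/p = 1000/12.5 mas = 80.00 pc
M = m − 5 log₁₀ d + 5 = 20.29 − 5·1.9031 + 5 = 15.775
M − M_☉ = 15.775 − 4.83 = 10.945
L/L_☉ = 10^(−0.4 × 10.945) = 4.190×10^-5

M ≈ 15.77; L/L_☉ ≈ 4.2×10^-5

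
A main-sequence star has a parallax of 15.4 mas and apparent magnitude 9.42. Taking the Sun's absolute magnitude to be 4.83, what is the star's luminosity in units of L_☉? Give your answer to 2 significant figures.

d = 1/p = 1000/15.4 mas = 64.94 pc
M = m − 5 log₁₀ d + 5 = 9.42 − 5·1.8125 + 5 = 5.358
M − M_☉ = 5.358 − 4.83 = 0.528
L/L_☉ = 10^(−0.4 × 0.528) = 0.6151

L/L_☉ ≈ 0.62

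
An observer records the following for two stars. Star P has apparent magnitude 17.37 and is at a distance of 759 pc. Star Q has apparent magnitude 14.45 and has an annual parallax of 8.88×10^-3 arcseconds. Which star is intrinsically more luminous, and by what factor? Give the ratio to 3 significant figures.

Star P is more luminous, by a factor of 3.09.

Star P: M = m − 5 log₁₀ d + 5 = 17.37 − 5·2.8802 + 5 = 7.969
Star Q: d = 1/p = 1/8.88×10^-3″ = 112.6 pc
Star Q: M = m − 5 log₁₀ d + 5 = 14.45 − 5·2.0516 + 5 = 9.192
ΔM = M_P − M_Q = 7.969 − (9.192) = -1.223; smaller M is more luminous → Star P.
L ratio = 10^(0.4 |ΔM|) = 10^0.489 = 3.085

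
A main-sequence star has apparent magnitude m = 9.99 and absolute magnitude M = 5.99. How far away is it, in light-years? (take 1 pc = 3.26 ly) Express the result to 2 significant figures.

d ≈ 210 ly

Distance modulus: m − M = 9.99 − (5.99) = 4.000
m − M = 5 log₁₀ d − 5
log₁₀ d = (m − M)/5 + 1 = 1.8000
d = 10^1.8000 = 63.10 pc
= 205.7 ly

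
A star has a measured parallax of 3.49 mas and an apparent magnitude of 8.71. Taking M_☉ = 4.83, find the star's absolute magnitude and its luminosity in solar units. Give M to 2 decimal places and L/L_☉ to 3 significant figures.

M ≈ 1.42; L/L_☉ ≈ 23.0

d = 1/p = 1000/3.49 mas = 286.5 pc
M = m − 5 log₁₀ d + 5 = 8.71 − 5·2.4572 + 5 = 1.424
M − M_☉ = 1.424 − 4.83 = -3.406
L/L_☉ = 10^(−0.4 × -3.406) = 23.03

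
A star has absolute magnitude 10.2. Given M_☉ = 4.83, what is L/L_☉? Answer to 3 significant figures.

L/L_☉ ≈ 7.11×10^-3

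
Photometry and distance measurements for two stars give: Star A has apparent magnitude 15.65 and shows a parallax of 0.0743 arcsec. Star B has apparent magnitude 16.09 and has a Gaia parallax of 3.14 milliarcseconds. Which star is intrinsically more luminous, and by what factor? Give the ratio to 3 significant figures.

Star B is more luminous, by a factor of 373.

Star A: d = 1/p = 1/0.0743″ = 13.46 pc
Star A: M = m − 5 log₁₀ d + 5 = 15.65 − 5·1.1290 + 5 = 15.005
Star B: p = 3.14 mas = 3.14×10^-3″ → d = 1/p = 318.5 pc
Star B: M = m − 5 log₁₀ d + 5 = 16.09 − 5·2.5031 + 5 = 8.575
ΔM = M_A − M_B = 15.005 − (8.575) = 6.430; smaller M is more luminous → Star B.
L ratio = 10^(0.4 |ΔM|) = 10^2.572 = 373.4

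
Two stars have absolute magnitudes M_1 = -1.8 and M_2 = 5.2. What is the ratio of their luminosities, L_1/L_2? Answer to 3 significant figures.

ΔM = M_1 − M_2 = -7.0
L_1/L_2 = 10^(−0.4 ΔM) = 10^2.800 = 631.0

L_1/L_2 ≈ 631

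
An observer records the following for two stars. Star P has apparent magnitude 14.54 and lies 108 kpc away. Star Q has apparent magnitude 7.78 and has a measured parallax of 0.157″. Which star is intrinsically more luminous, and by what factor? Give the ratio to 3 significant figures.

Star P is more luminous, by a factor of 568000.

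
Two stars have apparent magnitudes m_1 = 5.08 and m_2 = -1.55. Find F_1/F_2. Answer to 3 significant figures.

Δm = 5.08 − (-1.55) = 6.63
Flux ratio = 10^(−0.4 Δm) = 10^(−0.4 × 6.63) = 10^-2.652 = 2.228×10^-3

F_1/F_2 ≈ 2.23×10^-3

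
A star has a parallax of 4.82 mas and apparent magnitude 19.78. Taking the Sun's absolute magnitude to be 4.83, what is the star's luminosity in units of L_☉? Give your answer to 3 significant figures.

L/L_☉ ≈ 4.51×10^-4

d = 1/p = 1000/4.82 mas = 207.5 pc
M = m − 5 log₁₀ d + 5 = 19.78 − 5·2.3170 + 5 = 13.195
M − M_☉ = 13.195 − 4.83 = 8.365
L/L_☉ = 10^(−0.4 × 8.365) = 4.507×10^-4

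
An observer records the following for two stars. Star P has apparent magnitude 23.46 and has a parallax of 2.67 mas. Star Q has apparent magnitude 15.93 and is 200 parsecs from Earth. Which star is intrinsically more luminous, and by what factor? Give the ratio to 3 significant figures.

Star P: p = 2.67 mas = 2.67×10^-3″ → d = 1/p = 374.5 pc
Star P: M = m − 5 log₁₀ d + 5 = 23.46 − 5·2.5735 + 5 = 15.593
Star Q: M = m − 5 log₁₀ d + 5 = 15.93 − 5·2.3010 + 5 = 9.425
ΔM = M_P − M_Q = 15.593 − (9.425) = 6.168; smaller M is more luminous → Star Q.
L ratio = 10^(0.4 |ΔM|) = 10^2.467 = 293.1

Star Q is more luminous, by a factor of 293.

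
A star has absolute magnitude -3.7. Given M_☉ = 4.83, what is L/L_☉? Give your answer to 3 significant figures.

L/L_☉ ≈ 2580

M − M_☉ = -3.7 − 4.83 = -8.530
L/L_☉ = 10^(−0.4 (M − M_☉)) = 10^3.412 = 2582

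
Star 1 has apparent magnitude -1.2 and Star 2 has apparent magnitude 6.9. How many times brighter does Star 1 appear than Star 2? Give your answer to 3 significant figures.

Δm = -1.2 − (6.9) = -8.1
Flux ratio = 10^(−0.4 Δm) = 10^(−0.4 × -8.1) = 10^3.240 = 1738

1740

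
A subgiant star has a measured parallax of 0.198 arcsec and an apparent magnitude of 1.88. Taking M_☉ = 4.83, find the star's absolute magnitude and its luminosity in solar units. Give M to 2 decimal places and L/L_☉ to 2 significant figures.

M ≈ 3.36; L/L_☉ ≈ 3.9

d = 1/p = 1/0.198″ = 5.051 pc
M = m − 5 log₁₀ d + 5 = 1.88 − 5·0.7033 + 5 = 3.363
M − M_☉ = 3.363 − 4.83 = -1.467
L/L_☉ = 10^(−0.4 × -1.467) = 3.861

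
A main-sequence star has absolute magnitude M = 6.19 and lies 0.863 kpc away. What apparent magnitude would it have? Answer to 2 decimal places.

m ≈ 15.87

d = 0.863 kpc = 863.0 pc
m = M + 5 log₁₀ d − 5 = 6.19 + 5·2.9360 − 5 = 15.870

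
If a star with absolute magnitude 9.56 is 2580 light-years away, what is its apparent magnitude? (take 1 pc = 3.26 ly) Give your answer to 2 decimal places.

m ≈ 19.05

d = 2580 ly / 3.26 = 791.4 pc
m = M + 5 log₁₀ d − 5 = 9.56 + 5·2.8984 − 5 = 19.052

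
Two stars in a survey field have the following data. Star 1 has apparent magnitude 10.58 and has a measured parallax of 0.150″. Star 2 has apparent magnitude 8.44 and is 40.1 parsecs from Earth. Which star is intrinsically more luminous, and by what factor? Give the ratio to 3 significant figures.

Star 1: d = 1/p = 1/0.150″ = 6.667 pc
Star 1: M = m − 5 log₁₀ d + 5 = 10.58 − 5·0.8239 + 5 = 11.460
Star 2: M = m − 5 log₁₀ d + 5 = 8.44 − 5·1.6031 + 5 = 5.424
ΔM = M_1 − M_2 = 11.460 − (5.424) = 6.036; smaller M is more luminous → Star 2.
L ratio = 10^(0.4 |ΔM|) = 10^2.414 = 259.7

Star 2 is more luminous, by a factor of 260.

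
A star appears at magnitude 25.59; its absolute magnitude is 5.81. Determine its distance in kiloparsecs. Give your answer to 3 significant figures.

d ≈ 90.4 kpc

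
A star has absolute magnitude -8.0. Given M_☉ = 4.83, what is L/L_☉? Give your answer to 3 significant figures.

M − M_☉ = -8.0 − 4.83 = -12.830
L/L_☉ = 10^(−0.4 (M − M_☉)) = 10^5.132 = 135500

L/L_☉ ≈ 136000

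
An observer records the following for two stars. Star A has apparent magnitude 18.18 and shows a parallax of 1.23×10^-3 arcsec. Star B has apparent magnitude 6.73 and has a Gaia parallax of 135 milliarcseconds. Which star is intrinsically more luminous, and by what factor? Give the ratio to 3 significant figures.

Star A: d = 1/p = 1/1.23×10^-3″ = 813.0 pc
Star A: M = m − 5 log₁₀ d + 5 = 18.18 − 5·2.9101 + 5 = 8.630
Star B: p = 135 mas = 0.135″ → d = 1/p = 7.407 pc
Star B: M = m − 5 log₁₀ d + 5 = 6.73 − 5·0.8697 + 5 = 7.382
ΔM = M_A − M_B = 8.630 − (7.382) = 1.248; smaller M is more luminous → Star B.
L ratio = 10^(0.4 |ΔM|) = 10^0.499 = 3.156

Star B is more luminous, by a factor of 3.16.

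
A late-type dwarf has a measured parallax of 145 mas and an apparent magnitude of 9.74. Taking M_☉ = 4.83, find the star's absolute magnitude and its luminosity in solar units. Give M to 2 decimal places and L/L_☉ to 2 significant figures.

M ≈ 10.55; L/L_☉ ≈ 5.2×10^-3

d = 1/p = 1000/145 mas = 6.897 pc
M = m − 5 log₁₀ d + 5 = 9.74 − 5·0.8386 + 5 = 10.547
M − M_☉ = 10.547 − 4.83 = 5.717
L/L_☉ = 10^(−0.4 × 5.717) = 5.167×10^-3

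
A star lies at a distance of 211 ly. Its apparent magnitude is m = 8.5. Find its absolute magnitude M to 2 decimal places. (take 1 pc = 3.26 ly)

d = 211 ly / 3.26 = 64.72 pc
5 log₁₀(d/10 pc) = 5 log₁₀(64.72) − 5 = 4.055
M = m − 5 log₁₀(d/10) = 8.5 − 4.055 = 4.445

M ≈ 4.44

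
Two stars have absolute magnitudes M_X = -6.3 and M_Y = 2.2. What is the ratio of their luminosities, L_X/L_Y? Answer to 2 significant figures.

L_X/L_Y ≈ 2500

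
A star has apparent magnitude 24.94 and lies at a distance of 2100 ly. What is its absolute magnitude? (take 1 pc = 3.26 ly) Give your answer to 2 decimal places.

M ≈ 15.89

d = 2100 ly / 3.26 = 644.2 pc
5 log₁₀(d/10 pc) = 5 log₁₀(644.2) − 5 = 9.045
M = m − 5 log₁₀(d/10) = 24.94 − 9.045 = 15.895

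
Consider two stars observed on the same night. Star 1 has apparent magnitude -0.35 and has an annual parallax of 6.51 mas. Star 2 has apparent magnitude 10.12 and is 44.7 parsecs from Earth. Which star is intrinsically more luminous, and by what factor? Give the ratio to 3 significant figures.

Star 1: p = 6.51 mas = 6.51×10^-3″ → d = 1/p = 153.6 pc
Star 1: M = m − 5 log₁₀ d + 5 = -0.35 − 5·2.1864 + 5 = -6.282
Star 2: M = m − 5 log₁₀ d + 5 = 10.12 − 5·1.6503 + 5 = 6.868
ΔM = M_1 − M_2 = -6.282 − (6.868) = -13.151; smaller M is more luminous → Star 1.
L ratio = 10^(0.4 |ΔM|) = 10^5.260 = 182100

Star 1 is more luminous, by a factor of 182000.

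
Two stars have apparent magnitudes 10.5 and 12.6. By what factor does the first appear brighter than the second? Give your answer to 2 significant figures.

Magnitude difference = -2.1
Flux ratio = 10^(−0.4 Δm) = 10^(−0.4 × -2.1) = 10^0.840 = 6.918

6.9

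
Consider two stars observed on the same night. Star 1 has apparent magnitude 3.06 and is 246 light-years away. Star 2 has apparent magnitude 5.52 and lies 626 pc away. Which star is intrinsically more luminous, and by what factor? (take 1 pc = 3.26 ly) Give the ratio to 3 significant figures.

Star 2 is more luminous, by a factor of 7.14.

Star 1: d = 246 ly / 3.26 = 75.46 pc
Star 1: M = m − 5 log₁₀ d + 5 = 3.06 − 5·1.8777 + 5 = -1.329
Star 2: M = m − 5 log₁₀ d + 5 = 5.52 − 5·2.7966 + 5 = -3.463
ΔM = M_1 − M_2 = -1.329 − (-3.463) = 2.134; smaller M is more luminous → Star 2.
L ratio = 10^(0.4 |ΔM|) = 10^0.854 = 7.140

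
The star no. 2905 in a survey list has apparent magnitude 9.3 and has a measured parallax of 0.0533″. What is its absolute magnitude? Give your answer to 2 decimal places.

M ≈ 7.93

d = 1/p = 1/0.0533″ = 18.76 pc
5 log₁₀(d/10 pc) = 5 log₁₀(18.76) − 5 = 1.366
M = m − 5 log₁₀(d/10) = 9.3 − 1.366 = 7.934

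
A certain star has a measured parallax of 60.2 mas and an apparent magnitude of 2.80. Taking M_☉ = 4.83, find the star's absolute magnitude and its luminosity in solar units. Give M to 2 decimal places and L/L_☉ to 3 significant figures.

d = 1/p = 1000/60.2 mas = 16.61 pc
M = m − 5 log₁₀ d + 5 = 2.80 − 5·1.2204 + 5 = 1.698
M − M_☉ = 1.698 − 4.83 = -3.132
L/L_☉ = 10^(−0.4 × -3.132) = 17.90

M ≈ 1.70; L/L_☉ ≈ 17.9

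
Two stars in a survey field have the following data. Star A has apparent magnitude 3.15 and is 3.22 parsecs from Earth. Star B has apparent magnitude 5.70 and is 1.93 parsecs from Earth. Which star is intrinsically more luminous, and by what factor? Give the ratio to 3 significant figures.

Star A: M = m − 5 log₁₀ d + 5 = 3.15 − 5·0.5079 + 5 = 5.611
Star B: M = m − 5 log₁₀ d + 5 = 5.70 − 5·0.2856 + 5 = 9.272
ΔM = M_A − M_B = 5.611 − (9.272) = -3.661; smaller M is more luminous → Star A.
L ratio = 10^(0.4 |ΔM|) = 10^1.465 = 29.15

Star A is more luminous, by a factor of 29.1.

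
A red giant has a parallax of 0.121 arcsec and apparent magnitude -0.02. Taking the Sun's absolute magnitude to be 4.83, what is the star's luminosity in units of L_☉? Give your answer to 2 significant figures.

L/L_☉ ≈ 59

d = 1/p = 1/0.121″ = 8.264 pc
M = m − 5 log₁₀ d + 5 = -0.02 − 5·0.9172 + 5 = 0.394
M − M_☉ = 0.394 − 4.83 = -4.436
L/L_☉ = 10^(−0.4 × -4.436) = 59.49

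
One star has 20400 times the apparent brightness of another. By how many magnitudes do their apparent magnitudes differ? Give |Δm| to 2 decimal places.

Pogson: Δm = −2.5 log₁₀(ratio) = −2.5 log₁₀(20400) = −2.5 × 4.3096 = -10.774

|Δm| ≈ 10.77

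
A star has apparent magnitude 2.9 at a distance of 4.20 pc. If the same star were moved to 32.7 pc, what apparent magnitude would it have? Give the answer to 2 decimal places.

m ≈ 7.36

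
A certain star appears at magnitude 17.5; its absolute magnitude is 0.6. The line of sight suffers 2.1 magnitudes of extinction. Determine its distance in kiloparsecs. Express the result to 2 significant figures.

d ≈ 9.1 kpc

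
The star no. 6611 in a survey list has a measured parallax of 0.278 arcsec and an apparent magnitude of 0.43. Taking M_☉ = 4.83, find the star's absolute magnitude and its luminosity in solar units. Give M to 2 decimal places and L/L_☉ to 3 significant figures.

d = 1/p = 1/0.278″ = 3.597 pc
M = m − 5 log₁₀ d + 5 = 0.43 − 5·0.5560 + 5 = 2.650
M − M_☉ = 2.650 − 4.83 = -2.180
L/L_☉ = 10^(−0.4 × -2.180) = 7.446

M ≈ 2.65; L/L_☉ ≈ 7.45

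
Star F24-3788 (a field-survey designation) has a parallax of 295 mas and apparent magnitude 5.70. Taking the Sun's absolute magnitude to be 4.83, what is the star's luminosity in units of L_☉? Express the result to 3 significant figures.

d = 1/p = 1000/295 mas = 3.390 pc
M = m − 5 log₁₀ d + 5 = 5.70 − 5·0.5302 + 5 = 8.049
M − M_☉ = 8.049 − 4.83 = 3.219
L/L_☉ = 10^(−0.4 × 3.219) = 0.05157

L/L_☉ ≈ 0.0516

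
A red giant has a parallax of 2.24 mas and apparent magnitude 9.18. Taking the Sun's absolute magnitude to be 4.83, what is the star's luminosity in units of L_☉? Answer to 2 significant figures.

L/L_☉ ≈ 36

d = 1/p = 1000/2.24 mas = 446.4 pc
M = m − 5 log₁₀ d + 5 = 9.18 − 5·2.6498 + 5 = 0.931
M − M_☉ = 0.931 − 4.83 = -3.899
L/L_☉ = 10^(−0.4 × -3.899) = 36.27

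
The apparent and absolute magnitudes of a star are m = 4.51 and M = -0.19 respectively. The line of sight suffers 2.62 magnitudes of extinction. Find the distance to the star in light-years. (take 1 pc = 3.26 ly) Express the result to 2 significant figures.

d ≈ 85 ly

m − M = 5 log₁₀(d/10 pc) + A  ⇒  4.51 − (-0.19) − 2.62 = 5 log₁₀(d/10)
2.080 = 5 log₁₀(d/10)
log₁₀ d = (m − M − A)/5 + 1 = 1.4160
d = 10^1.4160 = 26.06 pc
= 84.96 ly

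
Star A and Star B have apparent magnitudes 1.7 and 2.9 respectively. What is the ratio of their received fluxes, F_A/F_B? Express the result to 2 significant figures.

F_A/F_B ≈ 3.0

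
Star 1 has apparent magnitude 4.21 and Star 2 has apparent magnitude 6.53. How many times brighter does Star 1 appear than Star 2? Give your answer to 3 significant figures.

8.47

Magnitude difference = -2.32
Flux ratio = 10^(−0.4 Δm) = 10^(−0.4 × -2.32) = 10^0.928 = 8.472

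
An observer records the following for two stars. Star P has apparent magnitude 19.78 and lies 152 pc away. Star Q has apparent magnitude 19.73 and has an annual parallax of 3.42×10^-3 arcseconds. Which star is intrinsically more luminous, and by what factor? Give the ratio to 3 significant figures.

Star Q is more luminous, by a factor of 3.87.

Star P: M = m − 5 log₁₀ d + 5 = 19.78 − 5·2.1818 + 5 = 13.871
Star Q: d = 1/p = 1/3.42×10^-3″ = 292.4 pc
Star Q: M = m − 5 log₁₀ d + 5 = 19.73 − 5·2.4660 + 5 = 12.400
ΔM = M_P − M_Q = 13.871 − (12.400) = 1.471; smaller M is more luminous → Star Q.
L ratio = 10^(0.4 |ΔM|) = 10^0.588 = 3.875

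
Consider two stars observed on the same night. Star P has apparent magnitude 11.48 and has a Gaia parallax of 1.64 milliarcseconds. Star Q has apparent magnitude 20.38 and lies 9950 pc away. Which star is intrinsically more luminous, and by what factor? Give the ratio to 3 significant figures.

Star P: p = 1.64 mas = 1.64×10^-3″ → d = 1/p = 609.8 pc
Star P: M = m − 5 log₁₀ d + 5 = 11.48 − 5·2.7852 + 5 = 2.554
Star Q: M = m − 5 log₁₀ d + 5 = 20.38 − 5·3.9978 + 5 = 5.391
ΔM = M_P − M_Q = 2.554 − (5.391) = -2.837; smaller M is more luminous → Star P.
L ratio = 10^(0.4 |ΔM|) = 10^1.135 = 13.64

Star P is more luminous, by a factor of 13.6.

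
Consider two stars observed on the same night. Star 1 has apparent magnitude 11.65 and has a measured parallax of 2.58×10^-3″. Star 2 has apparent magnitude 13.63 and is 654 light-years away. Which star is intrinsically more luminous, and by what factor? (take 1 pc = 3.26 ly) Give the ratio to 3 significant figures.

Star 1 is more luminous, by a factor of 23.1.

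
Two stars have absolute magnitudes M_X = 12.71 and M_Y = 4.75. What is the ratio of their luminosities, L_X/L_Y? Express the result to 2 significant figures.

L_X/L_Y ≈ 6.5×10^-4

ΔM = M_X − M_Y = 7.96
L_X/L_Y = 10^(−0.4 ΔM) = 10^-3.184 = 6.546×10^-4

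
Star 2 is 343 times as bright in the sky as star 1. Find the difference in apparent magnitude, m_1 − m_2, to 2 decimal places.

m_1 − m_2 ≈ 6.34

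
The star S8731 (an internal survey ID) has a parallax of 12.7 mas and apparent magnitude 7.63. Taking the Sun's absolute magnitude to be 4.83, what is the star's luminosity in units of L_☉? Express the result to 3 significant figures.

L/L_☉ ≈ 4.70

d = 1/p = 1000/12.7 mas = 78.74 pc
M = m − 5 log₁₀ d + 5 = 7.63 − 5·1.8962 + 5 = 3.149
M − M_☉ = 3.149 − 4.83 = -1.681
L/L_☉ = 10^(−0.4 × -1.681) = 4.703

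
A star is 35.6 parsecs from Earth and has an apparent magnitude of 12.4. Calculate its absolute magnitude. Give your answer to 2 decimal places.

M ≈ 9.64

5 log₁₀(d/10 pc) = 5 log₁₀(35.60) − 5 = 2.757
M = m − 5 log₁₀(d/10) = 12.4 − 2.757 = 9.643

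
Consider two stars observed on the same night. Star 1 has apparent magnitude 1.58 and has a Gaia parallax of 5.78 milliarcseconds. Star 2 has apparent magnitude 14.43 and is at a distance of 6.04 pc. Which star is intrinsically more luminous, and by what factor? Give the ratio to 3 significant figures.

Star 1: p = 5.78 mas = 5.78×10^-3″ → d = 1/p = 173.0 pc
Star 1: M = m − 5 log₁₀ d + 5 = 1.58 − 5·2.2381 + 5 = -4.610
Star 2: M = m − 5 log₁₀ d + 5 = 14.43 − 5·0.7810 + 5 = 15.525
ΔM = M_1 − M_2 = -4.610 − (15.525) = -20.135; smaller M is more luminous → Star 1.
L ratio = 10^(0.4 |ΔM|) = 10^8.054 = 1.133×10^8

Star 1 is more luminous, by a factor of 1.13×10^8.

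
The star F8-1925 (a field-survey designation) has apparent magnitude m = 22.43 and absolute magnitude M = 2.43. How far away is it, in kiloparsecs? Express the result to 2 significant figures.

d ≈ 100 kpc

μ = m − M = 20.000
m − M = 5 log₁₀ d − 5
log₁₀ d = (m − M)/5 + 1 = 5.0000
d = 10^5.0000 = 100000 pc
= 100.0 kpc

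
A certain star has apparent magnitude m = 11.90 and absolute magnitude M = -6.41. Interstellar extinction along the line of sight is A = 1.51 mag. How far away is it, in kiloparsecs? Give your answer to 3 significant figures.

d ≈ 22.9 kpc

m − M = 5 log₁₀(d/10 pc) + A  ⇒  11.90 − (-6.41) − 1.51 = 5 log₁₀(d/10)
16.800 = 5 log₁₀(d/10)
log₁₀ d = (m − M − A)/5 + 1 = 4.3600
d = 10^4.3600 = 22910 pc
= 22.91 kpc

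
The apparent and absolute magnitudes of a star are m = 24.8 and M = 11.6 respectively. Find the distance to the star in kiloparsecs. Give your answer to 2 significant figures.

d ≈ 4.4 kpc

μ = m − M = 13.200
m − M = 5 log₁₀ d − 5
log₁₀ d = (m − M)/5 + 1 = 3.6400
d = 10^3.6400 = 4365 pc
= 4.365 kpc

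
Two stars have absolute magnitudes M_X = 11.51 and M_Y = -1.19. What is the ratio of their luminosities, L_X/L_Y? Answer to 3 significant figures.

L_X/L_Y ≈ 8.32×10^-6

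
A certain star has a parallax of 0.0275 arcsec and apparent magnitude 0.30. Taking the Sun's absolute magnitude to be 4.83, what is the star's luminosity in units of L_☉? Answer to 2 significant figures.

d = 1/p = 1/0.0275″ = 36.36 pc
M = m − 5 log₁₀ d + 5 = 0.30 − 5·1.5607 + 5 = -2.503
M − M_☉ = -2.503 − 4.83 = -7.333
L/L_☉ = 10^(−0.4 × -7.333) = 857.7

L/L_☉ ≈ 860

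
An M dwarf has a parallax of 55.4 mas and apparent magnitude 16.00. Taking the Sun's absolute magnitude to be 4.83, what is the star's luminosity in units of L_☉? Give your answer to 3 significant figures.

d = 1/p = 1000/55.4 mas = 18.05 pc
M = m − 5 log₁₀ d + 5 = 16.00 − 5·1.2565 + 5 = 14.718
M − M_☉ = 14.718 − 4.83 = 9.888
L/L_☉ = 10^(−0.4 × 9.888) = 1.109×10^-4

L/L_☉ ≈ 1.11×10^-4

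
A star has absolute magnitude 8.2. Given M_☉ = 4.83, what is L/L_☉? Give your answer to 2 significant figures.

L/L_☉ ≈ 0.045

M − M_☉ = 8.2 − 4.83 = 3.370
L/L_☉ = 10^(−0.4 (M − M_☉)) = 10^-1.348 = 0.04487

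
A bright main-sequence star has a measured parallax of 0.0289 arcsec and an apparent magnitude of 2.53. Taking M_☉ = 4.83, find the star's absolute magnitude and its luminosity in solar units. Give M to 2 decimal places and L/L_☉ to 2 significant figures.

M ≈ -0.17; L/L_☉ ≈ 100

d = 1/p = 1/0.0289″ = 34.60 pc
M = m − 5 log₁₀ d + 5 = 2.53 − 5·1.5391 + 5 = -0.166
M − M_☉ = -0.166 − 4.83 = -4.996
L/L_☉ = 10^(−0.4 × -4.996) = 99.59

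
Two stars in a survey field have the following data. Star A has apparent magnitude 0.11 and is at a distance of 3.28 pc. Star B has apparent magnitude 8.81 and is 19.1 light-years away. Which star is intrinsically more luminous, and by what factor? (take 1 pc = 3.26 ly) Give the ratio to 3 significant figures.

Star A is more luminous, by a factor of 946.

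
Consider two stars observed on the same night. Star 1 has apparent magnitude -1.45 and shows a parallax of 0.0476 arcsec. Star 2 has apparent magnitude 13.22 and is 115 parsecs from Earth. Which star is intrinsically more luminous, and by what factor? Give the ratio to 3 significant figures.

Star 1 is more luminous, by a factor of 24600.

Star 1: d = 1/p = 1/0.0476″ = 21.01 pc
Star 1: M = m − 5 log₁₀ d + 5 = -1.45 − 5·1.3224 + 5 = -3.062
Star 2: M = m − 5 log₁₀ d + 5 = 13.22 − 5·2.0607 + 5 = 7.917
ΔM = M_1 − M_2 = -3.062 − (7.917) = -10.978; smaller M is more luminous → Star 1.
L ratio = 10^(0.4 |ΔM|) = 10^4.391 = 24630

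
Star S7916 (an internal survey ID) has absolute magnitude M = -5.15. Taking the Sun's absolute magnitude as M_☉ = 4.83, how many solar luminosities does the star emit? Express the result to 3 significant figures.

L/L_☉ ≈ 9820

M − M_☉ = -5.15 − 4.83 = -9.980
L/L_☉ = 10^(−0.4 (M − M_☉)) = 10^3.992 = 9817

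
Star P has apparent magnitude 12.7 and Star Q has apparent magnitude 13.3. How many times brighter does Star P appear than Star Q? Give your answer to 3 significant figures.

1.74

Δm = 12.7 − (13.3) = -0.6
Flux ratio = 10^(−0.4 Δm) = 10^(−0.4 × -0.6) = 10^0.240 = 1.738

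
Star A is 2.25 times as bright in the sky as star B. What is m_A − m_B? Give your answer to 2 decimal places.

m_A − m_B ≈ -0.88

Pogson: Δm = −2.5 log₁₀(ratio) = −2.5 log₁₀(2.25) = −2.5 × 0.3522 = -0.880
Star A is brighter, so it has the smaller magnitude: the difference is negative.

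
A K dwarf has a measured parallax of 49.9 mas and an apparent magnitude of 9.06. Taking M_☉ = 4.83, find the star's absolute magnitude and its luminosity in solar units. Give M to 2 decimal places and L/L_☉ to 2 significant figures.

M ≈ 7.55; L/L_☉ ≈ 0.082

d = 1/p = 1000/49.9 mas = 20.04 pc
M = m − 5 log₁₀ d + 5 = 9.06 − 5·1.3019 + 5 = 7.551
M − M_☉ = 7.551 − 4.83 = 2.721
L/L_☉ = 10^(−0.4 × 2.721) = 0.08162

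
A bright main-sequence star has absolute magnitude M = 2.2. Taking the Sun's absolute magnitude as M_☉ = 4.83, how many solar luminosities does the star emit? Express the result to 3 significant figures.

L/L_☉ ≈ 11.3

M − M_☉ = 2.2 − 4.83 = -2.630
L/L_☉ = 10^(−0.4 (M − M_☉)) = 10^1.052 = 11.27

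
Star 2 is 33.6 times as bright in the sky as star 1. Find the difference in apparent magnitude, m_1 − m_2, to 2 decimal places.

m_1 − m_2 ≈ 3.82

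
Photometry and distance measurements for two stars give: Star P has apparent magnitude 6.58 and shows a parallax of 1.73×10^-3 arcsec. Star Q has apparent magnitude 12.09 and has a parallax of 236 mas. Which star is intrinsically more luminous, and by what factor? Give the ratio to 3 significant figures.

Star P: d = 1/p = 1/1.73×10^-3″ = 578.0 pc
Star P: M = m − 5 log₁₀ d + 5 = 6.58 − 5·2.7620 + 5 = -2.230
Star Q: p = 236 mas = 0.236″ → d = 1/p = 4.237 pc
Star Q: M = m − 5 log₁₀ d + 5 = 12.09 − 5·0.6271 + 5 = 13.955
ΔM = M_P − M_Q = -2.230 − (13.955) = -16.184; smaller M is more luminous → Star P.
L ratio = 10^(0.4 |ΔM|) = 10^6.474 = 2.977×10^6

Star P is more luminous, by a factor of 2.98×10^6.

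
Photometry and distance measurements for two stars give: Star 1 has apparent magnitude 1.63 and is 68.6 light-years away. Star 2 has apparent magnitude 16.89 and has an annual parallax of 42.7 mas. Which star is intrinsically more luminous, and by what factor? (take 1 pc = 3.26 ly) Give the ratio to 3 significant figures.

Star 1 is more luminous, by a factor of 1.03×10^6.

Star 1: d = 68.6 ly / 3.26 = 21.04 pc
Star 1: M = m − 5 log₁₀ d + 5 = 1.63 − 5·1.3231 + 5 = 0.014
Star 2: p = 42.7 mas = 0.0427″ → d = 1/p = 23.42 pc
Star 2: M = m − 5 log₁₀ d + 5 = 16.89 − 5·1.3696 + 5 = 15.042
ΔM = M_1 − M_2 = 0.014 − (15.042) = -15.028; smaller M is more luminous → Star 1.
L ratio = 10^(0.4 |ΔM|) = 10^6.011 = 1.026×10^6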